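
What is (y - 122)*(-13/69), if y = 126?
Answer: -52/69 ≈ -0.75362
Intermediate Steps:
(y - 122)*(-13/69) = (126 - 122)*(-13/69) = 4*(-13*1/69) = 4*(-13/69) = -52/69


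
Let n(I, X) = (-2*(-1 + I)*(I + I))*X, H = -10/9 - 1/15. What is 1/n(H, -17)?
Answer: 2025/353192 ≈ 0.0057334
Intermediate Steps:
H = -53/45 (H = -10*1/9 - 1*1/15 = -10/9 - 1/15 = -53/45 ≈ -1.1778)
n(I, X) = -4*I*X*(-1 + I) (n(I, X) = (-2*(-1 + I)*2*I)*X = (-4*I*(-1 + I))*X = -4*I*X*(-1 + I))
1/n(H, -17) = 1/(4*(-53/45)*(-17)*(1 - 1*(-53/45))) = 1/(4*(-53/45)*(-17)*(1 + 53/45)) = 1/(4*(-53/45)*(-17)*(98/45)) = 1/(353192/2025) = 2025/353192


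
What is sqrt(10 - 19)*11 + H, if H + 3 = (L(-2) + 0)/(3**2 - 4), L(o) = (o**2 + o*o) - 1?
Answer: -8/5 + 33*I ≈ -1.6 + 33.0*I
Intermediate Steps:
L(o) = -1 + 2*o**2 (L(o) = (o**2 + o**2) - 1 = 2*o**2 - 1 = -1 + 2*o**2)
H = -8/5 (H = -3 + ((-1 + 2*(-2)**2) + 0)/(3**2 - 4) = -3 + ((-1 + 2*4) + 0)/(9 - 4) = -3 + ((-1 + 8) + 0)/5 = -3 + (7 + 0)*(1/5) = -3 + 7*(1/5) = -3 + 7/5 = -8/5 ≈ -1.6000)
sqrt(10 - 19)*11 + H = sqrt(10 - 19)*11 - 8/5 = sqrt(-9)*11 - 8/5 = (3*I)*11 - 8/5 = 33*I - 8/5 = -8/5 + 33*I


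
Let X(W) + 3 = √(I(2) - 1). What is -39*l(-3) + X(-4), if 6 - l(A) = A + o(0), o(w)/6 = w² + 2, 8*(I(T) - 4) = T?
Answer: 114 + √13/2 ≈ 115.80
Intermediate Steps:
I(T) = 4 + T/8
o(w) = 12 + 6*w² (o(w) = 6*(w² + 2) = 6*(2 + w²) = 12 + 6*w²)
X(W) = -3 + √13/2 (X(W) = -3 + √((4 + (⅛)*2) - 1) = -3 + √((4 + ¼) - 1) = -3 + √(17/4 - 1) = -3 + √(13/4) = -3 + √13/2)
l(A) = -6 - A (l(A) = 6 - (A + (12 + 6*0²)) = 6 - (A + (12 + 6*0)) = 6 - (A + (12 + 0)) = 6 - (A + 12) = 6 - (12 + A) = 6 + (-12 - A) = -6 - A)
-39*l(-3) + X(-4) = -39*(-6 - 1*(-3)) + (-3 + √13/2) = -39*(-6 + 3) + (-3 + √13/2) = -39*(-3) + (-3 + √13/2) = 117 + (-3 + √13/2) = 114 + √13/2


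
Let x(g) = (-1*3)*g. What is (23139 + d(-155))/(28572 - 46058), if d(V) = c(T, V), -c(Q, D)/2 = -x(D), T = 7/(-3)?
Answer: -24069/17486 ≈ -1.3765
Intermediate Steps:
x(g) = -3*g
T = -7/3 (T = 7*(-⅓) = -7/3 ≈ -2.3333)
c(Q, D) = -6*D (c(Q, D) = -(-2)*(-3*D) = -6*D)
d(V) = -6*V
(23139 + d(-155))/(28572 - 46058) = (23139 - 6*(-155))/(28572 - 46058) = (23139 + 930)/(-17486) = 24069*(-1/17486) = -24069/17486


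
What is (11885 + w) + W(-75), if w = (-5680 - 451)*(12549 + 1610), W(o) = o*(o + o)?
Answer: -86785694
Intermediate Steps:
W(o) = 2*o² (W(o) = o*(2*o) = 2*o²)
w = -86808829 (w = -6131*14159 = -86808829)
(11885 + w) + W(-75) = (11885 - 86808829) + 2*(-75)² = -86796944 + 2*5625 = -86796944 + 11250 = -86785694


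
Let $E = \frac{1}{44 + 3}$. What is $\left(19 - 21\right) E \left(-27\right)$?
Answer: $\frac{54}{47} \approx 1.1489$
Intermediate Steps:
$E = \frac{1}{47} \approx 0.021277$
$\left(19 - 21\right) E \left(-27\right) = \left(19 - 21\right) \frac{1}{47} \left(-27\right) = \left(-2\right) \frac{1}{47} \left(-27\right) = \left(- \frac{2}{47}\right) \left(-27\right) = \frac{54}{47}$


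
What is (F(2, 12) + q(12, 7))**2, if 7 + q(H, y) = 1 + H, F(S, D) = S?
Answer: 64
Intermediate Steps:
q(H, y) = -6 + H (q(H, y) = -7 + (1 + H) = -6 + H)
(F(2, 12) + q(12, 7))**2 = (2 + (-6 + 12))**2 = (2 + 6)**2 = 8**2 = 64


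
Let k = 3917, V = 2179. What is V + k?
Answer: 6096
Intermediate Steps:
V + k = 2179 + 3917 = 6096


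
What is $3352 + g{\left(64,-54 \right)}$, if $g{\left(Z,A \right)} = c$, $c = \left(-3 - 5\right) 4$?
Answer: $3320$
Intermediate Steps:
$c = -32$ ($c = \left(-8\right) 4 = -32$)
$g{\left(Z,A \right)} = -32$
$3352 + g{\left(64,-54 \right)} = 3352 - 32 = 3320$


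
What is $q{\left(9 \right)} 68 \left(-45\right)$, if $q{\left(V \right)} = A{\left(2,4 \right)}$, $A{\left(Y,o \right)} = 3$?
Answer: $-9180$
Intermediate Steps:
$q{\left(V \right)} = 3$
$q{\left(9 \right)} 68 \left(-45\right) = 3 \cdot 68 \left(-45\right) = 204 \left(-45\right) = -9180$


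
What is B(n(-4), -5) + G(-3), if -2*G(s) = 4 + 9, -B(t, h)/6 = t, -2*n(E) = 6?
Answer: 23/2 ≈ 11.500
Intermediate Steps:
n(E) = -3 (n(E) = -1/2*6 = -3)
B(t, h) = -6*t
G(s) = -13/2 (G(s) = -(4 + 9)/2 = -1/2*13 = -13/2)
B(n(-4), -5) + G(-3) = -6*(-3) - 13/2 = 18 - 13/2 = 23/2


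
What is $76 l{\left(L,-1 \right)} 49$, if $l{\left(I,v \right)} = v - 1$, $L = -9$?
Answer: $-7448$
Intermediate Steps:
$l{\left(I,v \right)} = -1 + v$
$76 l{\left(L,-1 \right)} 49 = 76 \left(-1 - 1\right) 49 = 76 \left(-2\right) 49 = \left(-152\right) 49 = -7448$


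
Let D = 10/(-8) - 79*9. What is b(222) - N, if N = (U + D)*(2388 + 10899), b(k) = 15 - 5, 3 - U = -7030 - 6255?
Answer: -668375921/4 ≈ -1.6709e+8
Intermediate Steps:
D = -2849/4 (D = 10*(-⅛) - 711 = -5/4 - 711 = -2849/4 ≈ -712.25)
U = 13288 (U = 3 - (-7030 - 6255) = 3 - 1*(-13285) = 3 + 13285 = 13288)
b(k) = 10
N = 668375961/4 (N = (13288 - 2849/4)*(2388 + 10899) = (50303/4)*13287 = 668375961/4 ≈ 1.6709e+8)
b(222) - N = 10 - 1*668375961/4 = 10 - 668375961/4 = -668375921/4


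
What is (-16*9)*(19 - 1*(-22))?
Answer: -5904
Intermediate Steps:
(-16*9)*(19 - 1*(-22)) = -144*(19 + 22) = -144*41 = -5904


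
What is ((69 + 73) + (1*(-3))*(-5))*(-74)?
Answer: -11618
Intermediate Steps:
((69 + 73) + (1*(-3))*(-5))*(-74) = (142 - 3*(-5))*(-74) = (142 + 15)*(-74) = 157*(-74) = -11618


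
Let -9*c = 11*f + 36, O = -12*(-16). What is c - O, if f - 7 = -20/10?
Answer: -1819/9 ≈ -202.11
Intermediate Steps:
f = 5 (f = 7 - 20/10 = 7 - 20*⅒ = 7 - 2 = 5)
O = 192
c = -91/9 (c = -(11*5 + 36)/9 = -(55 + 36)/9 = -⅑*91 = -91/9 ≈ -10.111)
c - O = -91/9 - 1*192 = -91/9 - 192 = -1819/9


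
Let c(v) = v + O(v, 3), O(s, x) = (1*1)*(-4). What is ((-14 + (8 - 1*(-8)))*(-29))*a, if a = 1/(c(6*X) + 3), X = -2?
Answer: 58/13 ≈ 4.4615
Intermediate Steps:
O(s, x) = -4 (O(s, x) = 1*(-4) = -4)
c(v) = -4 + v (c(v) = v - 4 = -4 + v)
a = -1/13 (a = 1/((-4 + 6*(-2)) + 3) = 1/((-4 - 12) + 3) = 1/(-16 + 3) = 1/(-13) = -1/13 ≈ -0.076923)
((-14 + (8 - 1*(-8)))*(-29))*a = ((-14 + (8 - 1*(-8)))*(-29))*(-1/13) = ((-14 + (8 + 8))*(-29))*(-1/13) = ((-14 + 16)*(-29))*(-1/13) = (2*(-29))*(-1/13) = -58*(-1/13) = 58/13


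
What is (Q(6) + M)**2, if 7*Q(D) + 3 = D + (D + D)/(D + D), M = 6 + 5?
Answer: 6561/49 ≈ 133.90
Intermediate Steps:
M = 11
Q(D) = -2/7 + D/7 (Q(D) = -3/7 + (D + (D + D)/(D + D))/7 = -3/7 + (D + (2*D)/((2*D)))/7 = -3/7 + (D + (2*D)*(1/(2*D)))/7 = -3/7 + (D + 1)/7 = -3/7 + (1 + D)/7 = -3/7 + (1/7 + D/7) = -2/7 + D/7)
(Q(6) + M)**2 = ((-2/7 + (1/7)*6) + 11)**2 = ((-2/7 + 6/7) + 11)**2 = (4/7 + 11)**2 = (81/7)**2 = 6561/49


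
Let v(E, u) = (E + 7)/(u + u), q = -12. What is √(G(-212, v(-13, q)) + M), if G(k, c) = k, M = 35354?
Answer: √35142 ≈ 187.46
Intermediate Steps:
v(E, u) = (7 + E)/(2*u) (v(E, u) = (7 + E)/((2*u)) = (7 + E)*(1/(2*u)) = (7 + E)/(2*u))
√(G(-212, v(-13, q)) + M) = √(-212 + 35354) = √35142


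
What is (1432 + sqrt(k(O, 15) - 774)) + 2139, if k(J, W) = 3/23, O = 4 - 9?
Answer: 3571 + I*sqrt(409377)/23 ≈ 3571.0 + 27.819*I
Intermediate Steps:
O = -5
k(J, W) = 3/23 (k(J, W) = 3*(1/23) = 3/23)
(1432 + sqrt(k(O, 15) - 774)) + 2139 = (1432 + sqrt(3/23 - 774)) + 2139 = (1432 + sqrt(-17799/23)) + 2139 = (1432 + I*sqrt(409377)/23) + 2139 = 3571 + I*sqrt(409377)/23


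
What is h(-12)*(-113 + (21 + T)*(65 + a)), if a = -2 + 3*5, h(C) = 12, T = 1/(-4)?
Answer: 18066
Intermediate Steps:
T = -1/4 ≈ -0.25000
a = 13 (a = -2 + 15 = 13)
h(-12)*(-113 + (21 + T)*(65 + a)) = 12*(-113 + (21 - 1/4)*(65 + 13)) = 12*(-113 + (83/4)*78) = 12*(-113 + 3237/2) = 12*(3011/2) = 18066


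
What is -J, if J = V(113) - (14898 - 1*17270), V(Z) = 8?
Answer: -2380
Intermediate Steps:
J = 2380 (J = 8 - (14898 - 1*17270) = 8 - (14898 - 17270) = 8 - 1*(-2372) = 8 + 2372 = 2380)
-J = -1*2380 = -2380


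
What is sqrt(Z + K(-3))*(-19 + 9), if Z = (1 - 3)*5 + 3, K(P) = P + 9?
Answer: -10*I ≈ -10.0*I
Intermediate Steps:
K(P) = 9 + P
Z = -7 (Z = -2*5 + 3 = -10 + 3 = -7)
sqrt(Z + K(-3))*(-19 + 9) = sqrt(-7 + (9 - 3))*(-19 + 9) = sqrt(-7 + 6)*(-10) = sqrt(-1)*(-10) = I*(-10) = -10*I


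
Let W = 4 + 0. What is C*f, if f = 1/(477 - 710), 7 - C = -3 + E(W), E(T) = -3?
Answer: -13/233 ≈ -0.055794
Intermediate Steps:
W = 4
C = 13 (C = 7 - (-3 - 3) = 7 - 1*(-6) = 7 + 6 = 13)
f = -1/233 (f = 1/(-233) = -1/233 ≈ -0.0042918)
C*f = 13*(-1/233) = -13/233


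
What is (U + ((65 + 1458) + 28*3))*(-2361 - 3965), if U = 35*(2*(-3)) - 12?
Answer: -8761510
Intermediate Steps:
U = -222 (U = 35*(-6) - 12 = -210 - 12 = -222)
(U + ((65 + 1458) + 28*3))*(-2361 - 3965) = (-222 + ((65 + 1458) + 28*3))*(-2361 - 3965) = (-222 + (1523 + 84))*(-6326) = (-222 + 1607)*(-6326) = 1385*(-6326) = -8761510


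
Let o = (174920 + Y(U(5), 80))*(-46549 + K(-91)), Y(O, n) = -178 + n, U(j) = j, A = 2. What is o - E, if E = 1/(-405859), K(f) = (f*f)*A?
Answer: -2127670072872725/405859 ≈ -5.2424e+9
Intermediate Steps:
K(f) = 2*f² (K(f) = (f*f)*2 = f²*2 = 2*f²)
E = -1/405859 ≈ -2.4639e-6
o = -5242387314 (o = (174920 + (-178 + 80))*(-46549 + 2*(-91)²) = (174920 - 98)*(-46549 + 2*8281) = 174822*(-46549 + 16562) = 174822*(-29987) = -5242387314)
o - E = -5242387314 - 1*(-1/405859) = -5242387314 + 1/405859 = -2127670072872725/405859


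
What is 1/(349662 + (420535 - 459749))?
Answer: 1/310448 ≈ 3.2212e-6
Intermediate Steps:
1/(349662 + (420535 - 459749)) = 1/(349662 - 39214) = 1/310448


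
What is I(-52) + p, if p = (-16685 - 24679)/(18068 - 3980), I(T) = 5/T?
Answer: -92557/30524 ≈ -3.0323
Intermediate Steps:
p = -3447/1174 (p = -41364/14088 = -41364*1/14088 = -3447/1174 ≈ -2.9361)
I(-52) + p = 5/(-52) - 3447/1174 = 5*(-1/52) - 3447/1174 = -5/52 - 3447/1174 = -92557/30524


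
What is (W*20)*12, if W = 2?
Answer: 480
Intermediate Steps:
(W*20)*12 = (2*20)*12 = 40*12 = 480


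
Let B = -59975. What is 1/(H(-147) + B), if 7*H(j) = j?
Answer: -1/59996 ≈ -1.6668e-5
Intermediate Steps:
H(j) = j/7
1/(H(-147) + B) = 1/((⅐)*(-147) - 59975) = 1/(-21 - 59975) = 1/(-59996) = -1/59996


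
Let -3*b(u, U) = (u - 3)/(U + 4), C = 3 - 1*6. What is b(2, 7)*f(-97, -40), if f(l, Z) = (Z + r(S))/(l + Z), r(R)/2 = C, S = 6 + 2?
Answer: 46/4521 ≈ 0.010175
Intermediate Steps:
C = -3 (C = 3 - 6 = -3)
S = 8
r(R) = -6 (r(R) = 2*(-3) = -6)
b(u, U) = -(-3 + u)/(3*(4 + U)) (b(u, U) = -(u - 3)/(3*(U + 4)) = -(-3 + u)/(3*(4 + U)))
f(l, Z) = (-6 + Z)/(Z + l) (f(l, Z) = (Z - 6)/(l + Z) = (-6 + Z)/(Z + l))
b(2, 7)*f(-97, -40) = ((3 - 1*2)/(3*(4 + 7)))*((-6 - 40)/(-40 - 97)) = ((1/3)*(3 - 2)/11)*(-46/(-137)) = ((1/3)*(1/11)*1)*(-1/137*(-46)) = (1/33)*(46/137) = 46/4521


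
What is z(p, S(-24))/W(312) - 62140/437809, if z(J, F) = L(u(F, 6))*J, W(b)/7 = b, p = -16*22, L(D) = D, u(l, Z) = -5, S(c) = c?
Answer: 79353760/119521857 ≈ 0.66393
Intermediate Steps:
p = -352
W(b) = 7*b
z(J, F) = -5*J
z(p, S(-24))/W(312) - 62140/437809 = (-5*(-352))/((7*312)) - 62140/437809 = 1760/2184 - 62140*1/437809 = 1760*(1/2184) - 62140/437809 = 220/273 - 62140/437809 = 79353760/119521857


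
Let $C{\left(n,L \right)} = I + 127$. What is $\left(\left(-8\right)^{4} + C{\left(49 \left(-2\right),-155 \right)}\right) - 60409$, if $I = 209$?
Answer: $-55977$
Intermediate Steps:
$C{\left(n,L \right)} = 336$ ($C{\left(n,L \right)} = 209 + 127 = 336$)
$\left(\left(-8\right)^{4} + C{\left(49 \left(-2\right),-155 \right)}\right) - 60409 = \left(\left(-8\right)^{4} + 336\right) - 60409 = \left(4096 + 336\right) - 60409 = 4432 - 60409 = -55977$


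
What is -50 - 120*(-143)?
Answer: 17110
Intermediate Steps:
-50 - 120*(-143) = -50 + 17160 = 17110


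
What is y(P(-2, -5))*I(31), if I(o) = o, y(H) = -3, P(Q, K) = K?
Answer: -93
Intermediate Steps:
y(P(-2, -5))*I(31) = -3*31 = -93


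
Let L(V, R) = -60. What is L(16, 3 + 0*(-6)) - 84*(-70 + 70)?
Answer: -60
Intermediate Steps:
L(16, 3 + 0*(-6)) - 84*(-70 + 70) = -60 - 84*(-70 + 70) = -60 - 84*0 = -60 - 1*0 = -60 + 0 = -60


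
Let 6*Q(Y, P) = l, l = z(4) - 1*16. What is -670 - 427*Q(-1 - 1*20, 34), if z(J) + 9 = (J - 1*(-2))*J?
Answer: -3593/6 ≈ -598.83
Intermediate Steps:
z(J) = -9 + J*(2 + J) (z(J) = -9 + (J - 1*(-2))*J = -9 + (J + 2)*J = -9 + (2 + J)*J = -9 + J*(2 + J))
l = -1 (l = (-9 + 4**2 + 2*4) - 1*16 = (-9 + 16 + 8) - 16 = 15 - 16 = -1)
Q(Y, P) = -1/6 (Q(Y, P) = (1/6)*(-1) = -1/6)
-670 - 427*Q(-1 - 1*20, 34) = -670 - 427*(-1/6) = -670 + 427/6 = -3593/6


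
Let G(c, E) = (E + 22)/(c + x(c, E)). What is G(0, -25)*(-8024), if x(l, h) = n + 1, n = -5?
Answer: -6018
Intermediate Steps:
x(l, h) = -4 (x(l, h) = -5 + 1 = -4)
G(c, E) = (22 + E)/(-4 + c) (G(c, E) = (E + 22)/(c - 4) = (22 + E)/(-4 + c))
G(0, -25)*(-8024) = ((22 - 25)/(-4 + 0))*(-8024) = (-3/(-4))*(-8024) = -¼*(-3)*(-8024) = (¾)*(-8024) = -6018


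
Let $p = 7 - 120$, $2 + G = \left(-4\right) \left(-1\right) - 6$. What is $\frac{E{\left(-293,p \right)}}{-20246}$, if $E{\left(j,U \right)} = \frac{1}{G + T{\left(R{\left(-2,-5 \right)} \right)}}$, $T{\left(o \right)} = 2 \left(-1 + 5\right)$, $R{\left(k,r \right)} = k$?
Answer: $- \frac{1}{80984} \approx -1.2348 \cdot 10^{-5}$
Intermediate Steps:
$G = -4$ ($G = -2 - 2 = -4$)
$p = -113$ ($p = 7 - 120 = -113$)
$T{\left(o \right)} = 8$ ($T{\left(o \right)} = 2 \cdot 4 = 8$)
$E{\left(j,U \right)} = \frac{1}{4}$ ($E{\left(j,U \right)} = \frac{1}{-4 + 8} = \frac{1}{4}$)
$\frac{E{\left(-293,p \right)}}{-20246} = \frac{1}{4 \left(-20246\right)} = \frac{1}{4} \left(- \frac{1}{20246}\right) = - \frac{1}{80984}$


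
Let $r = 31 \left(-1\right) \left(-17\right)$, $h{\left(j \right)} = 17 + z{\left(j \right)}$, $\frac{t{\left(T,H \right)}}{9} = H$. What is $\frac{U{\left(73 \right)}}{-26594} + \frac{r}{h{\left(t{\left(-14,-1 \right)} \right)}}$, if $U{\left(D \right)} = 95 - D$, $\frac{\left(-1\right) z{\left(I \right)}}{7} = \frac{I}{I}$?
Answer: $\frac{7007409}{132970} \approx 52.699$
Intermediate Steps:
$z{\left(I \right)} = -7$ ($z{\left(I \right)} = - 7 \frac{I}{I} = \left(-7\right) 1 = -7$)
$t{\left(T,H \right)} = 9 H$
$h{\left(j \right)} = 10$ ($h{\left(j \right)} = 17 - 7 = 10$)
$r = 527$ ($r = \left(-31\right) \left(-17\right) = 527$)
$\frac{U{\left(73 \right)}}{-26594} + \frac{r}{h{\left(t{\left(-14,-1 \right)} \right)}} = \frac{95 - 73}{-26594} + \frac{527}{10} = \left(95 - 73\right) \left(- \frac{1}{26594}\right) + 527 \cdot \frac{1}{10} = 22 \left(- \frac{1}{26594}\right) + \frac{527}{10} = - \frac{11}{13297} + \frac{527}{10} = \frac{7007409}{132970}$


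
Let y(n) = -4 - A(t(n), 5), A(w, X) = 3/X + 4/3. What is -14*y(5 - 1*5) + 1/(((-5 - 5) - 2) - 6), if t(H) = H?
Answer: 7471/90 ≈ 83.011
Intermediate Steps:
A(w, X) = 4/3 + 3/X (A(w, X) = 3/X + 4*(⅓) = 3/X + 4/3 = 4/3 + 3/X)
y(n) = -89/15 (y(n) = -4 - (4/3 + 3/5) = -4 - (4/3 + 3*(⅕)) = -4 - (4/3 + ⅗) = -4 - 1*29/15 = -4 - 29/15 = -89/15)
-14*y(5 - 1*5) + 1/(((-5 - 5) - 2) - 6) = -14*(-89/15) + 1/(((-5 - 5) - 2) - 6) = 1246/15 + 1/((-10 - 2) - 6) = 1246/15 + 1/(-12 - 6) = 1246/15 + 1/(-18) = 1246/15 - 1/18 = 7471/90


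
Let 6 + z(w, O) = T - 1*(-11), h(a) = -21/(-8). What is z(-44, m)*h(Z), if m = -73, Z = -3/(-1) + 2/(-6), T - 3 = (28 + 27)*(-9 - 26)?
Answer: -40257/8 ≈ -5032.1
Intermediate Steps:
T = -1922 (T = 3 + (28 + 27)*(-9 - 26) = 3 + 55*(-35) = 3 - 1925 = -1922)
Z = 8/3 (Z = -3*(-1) + 2*(-1/6) = 3 - 1/3 = 8/3 ≈ 2.6667)
h(a) = 21/8 (h(a) = -21*(-1/8) = 21/8)
z(w, O) = -1917 (z(w, O) = -6 + (-1922 - 1*(-11)) = -6 + (-1922 + 11) = -6 - 1911 = -1917)
z(-44, m)*h(Z) = -1917*21/8 = -40257/8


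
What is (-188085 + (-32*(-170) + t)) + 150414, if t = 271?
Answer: -31960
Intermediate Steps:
(-188085 + (-32*(-170) + t)) + 150414 = (-188085 + (-32*(-170) + 271)) + 150414 = (-188085 + (5440 + 271)) + 150414 = (-188085 + 5711) + 150414 = -182374 + 150414 = -31960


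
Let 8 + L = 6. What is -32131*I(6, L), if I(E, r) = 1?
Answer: -32131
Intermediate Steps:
L = -2 (L = -8 + 6 = -2)
-32131*I(6, L) = -32131*1 = -32131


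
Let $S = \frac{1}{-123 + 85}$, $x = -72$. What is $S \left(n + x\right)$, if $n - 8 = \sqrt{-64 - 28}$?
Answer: $\frac{32}{19} - \frac{i \sqrt{23}}{19} \approx 1.6842 - 0.25241 i$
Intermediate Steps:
$S = - \frac{1}{38}$ ($S = \frac{1}{-38} = - \frac{1}{38} \approx -0.026316$)
$n = 8 + 2 i \sqrt{23}$ ($n = 8 + \sqrt{-64 - 28} = 8 + \sqrt{-92} = 8 + 2 i \sqrt{23} \approx 8.0 + 9.5917 i$)
$S \left(n + x\right) = - \frac{\left(8 + 2 i \sqrt{23}\right) - 72}{38} = - \frac{-64 + 2 i \sqrt{23}}{38} = \frac{32}{19} - \frac{i \sqrt{23}}{19}$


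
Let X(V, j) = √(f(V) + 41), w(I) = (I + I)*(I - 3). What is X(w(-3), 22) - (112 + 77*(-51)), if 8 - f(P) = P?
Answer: 3815 + √13 ≈ 3818.6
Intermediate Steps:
f(P) = 8 - P
w(I) = 2*I*(-3 + I) (w(I) = (2*I)*(-3 + I) = 2*I*(-3 + I))
X(V, j) = √(49 - V) (X(V, j) = √((8 - V) + 41) = √(49 - V))
X(w(-3), 22) - (112 + 77*(-51)) = √(49 - 2*(-3)*(-3 - 3)) - (112 + 77*(-51)) = √(49 - 2*(-3)*(-6)) - (112 - 3927) = √(49 - 1*36) - 1*(-3815) = √(49 - 36) + 3815 = √13 + 3815 = 3815 + √13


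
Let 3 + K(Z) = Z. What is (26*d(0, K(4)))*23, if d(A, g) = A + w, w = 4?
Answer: 2392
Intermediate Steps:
K(Z) = -3 + Z
d(A, g) = 4 + A (d(A, g) = A + 4 = 4 + A)
(26*d(0, K(4)))*23 = (26*(4 + 0))*23 = (26*4)*23 = 104*23 = 2392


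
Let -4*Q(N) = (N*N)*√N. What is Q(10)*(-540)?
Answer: 13500*√10 ≈ 42691.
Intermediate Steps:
Q(N) = -N^(5/2)/4 (Q(N) = -N*N*√N/4 = -N²*√N/4 = -N^(5/2)/4)
Q(10)*(-540) = -25*√10*(-540) = 13500*√10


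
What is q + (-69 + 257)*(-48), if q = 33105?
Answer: 24081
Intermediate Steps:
q + (-69 + 257)*(-48) = 33105 + (-69 + 257)*(-48) = 33105 + 188*(-48) = 33105 - 9024 = 24081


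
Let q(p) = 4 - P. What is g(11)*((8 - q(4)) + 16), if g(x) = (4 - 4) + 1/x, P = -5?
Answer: 15/11 ≈ 1.3636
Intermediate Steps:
q(p) = 9 (q(p) = 4 - 1*(-5) = 4 + 5 = 9)
g(x) = 1/x (g(x) = 0 + 1/x = 1/x)
g(11)*((8 - q(4)) + 16) = ((8 - 1*9) + 16)/11 = ((8 - 9) + 16)/11 = (-1 + 16)/11 = (1/11)*15 = 15/11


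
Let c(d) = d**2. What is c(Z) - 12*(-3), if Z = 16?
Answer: 292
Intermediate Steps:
c(Z) - 12*(-3) = 16**2 - 12*(-3) = 256 + 36 = 292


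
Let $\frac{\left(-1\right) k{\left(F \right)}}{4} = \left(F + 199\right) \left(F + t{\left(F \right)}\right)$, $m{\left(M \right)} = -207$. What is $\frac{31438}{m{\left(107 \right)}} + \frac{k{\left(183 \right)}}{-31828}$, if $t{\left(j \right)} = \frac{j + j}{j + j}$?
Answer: $- \frac{235602550}{1647099} \approx -143.04$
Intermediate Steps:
$t{\left(j \right)} = 1$ ($t{\left(j \right)} = \frac{2 j}{2 j} = 2 j \frac{1}{2 j} = 1$)
$k{\left(F \right)} = - 4 \left(1 + F\right) \left(199 + F\right)$ ($k{\left(F \right)} = - 4 \left(F + 199\right) \left(F + 1\right) = - 4 \left(199 + F\right) \left(1 + F\right) = - 4 \left(1 + F\right) \left(199 + F\right)$)
$\frac{31438}{m{\left(107 \right)}} + \frac{k{\left(183 \right)}}{-31828} = \frac{31438}{-207} + \frac{-796 - 146400 - 4 \cdot 183^{2}}{-31828} = 31438 \left(- \frac{1}{207}\right) + \left(-796 - 146400 - 133956\right) \left(- \frac{1}{31828}\right) = - \frac{31438}{207} + \left(-796 - 146400 - 133956\right) \left(- \frac{1}{31828}\right) = - \frac{31438}{207} - - \frac{70288}{7957} = - \frac{31438}{207} + \frac{70288}{7957} = - \frac{235602550}{1647099}$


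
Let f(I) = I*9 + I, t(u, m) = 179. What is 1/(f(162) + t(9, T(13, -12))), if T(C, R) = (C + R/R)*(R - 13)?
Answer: 1/1799 ≈ 0.00055586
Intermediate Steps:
T(C, R) = (1 + C)*(-13 + R) (T(C, R) = (C + 1)*(-13 + R) = (1 + C)*(-13 + R))
f(I) = 10*I (f(I) = 9*I + I = 10*I)
1/(f(162) + t(9, T(13, -12))) = 1/(10*162 + 179) = 1/(1620 + 179) = 1/1799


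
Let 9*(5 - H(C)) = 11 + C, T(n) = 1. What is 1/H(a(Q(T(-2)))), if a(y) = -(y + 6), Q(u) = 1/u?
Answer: 9/41 ≈ 0.21951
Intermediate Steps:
a(y) = -6 - y (a(y) = -(6 + y) = -6 - y)
H(C) = 34/9 - C/9 (H(C) = 5 - (11 + C)/9 = 5 + (-11/9 - C/9) = 34/9 - C/9)
1/H(a(Q(T(-2)))) = 1/(34/9 - (-6 - 1/1)/9) = 1/(34/9 - (-6 - 1*1)/9) = 1/(34/9 - (-6 - 1)/9) = 1/(34/9 - ⅑*(-7)) = 1/(34/9 + 7/9) = 1/(41/9) = 9/41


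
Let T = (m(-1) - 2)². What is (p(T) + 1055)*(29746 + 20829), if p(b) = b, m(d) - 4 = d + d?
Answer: 53356625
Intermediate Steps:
m(d) = 4 + 2*d (m(d) = 4 + (d + d) = 4 + 2*d)
T = 0 (T = ((4 + 2*(-1)) - 2)² = ((4 - 2) - 2)² = (2 - 2)² = 0² = 0)
(p(T) + 1055)*(29746 + 20829) = (0 + 1055)*(29746 + 20829) = 1055*50575 = 53356625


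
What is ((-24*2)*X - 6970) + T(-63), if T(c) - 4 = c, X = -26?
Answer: -5781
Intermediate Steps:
T(c) = 4 + c
((-24*2)*X - 6970) + T(-63) = (-24*2*(-26) - 6970) + (4 - 63) = (-48*(-26) - 6970) - 59 = (1248 - 6970) - 59 = -5722 - 59 = -5781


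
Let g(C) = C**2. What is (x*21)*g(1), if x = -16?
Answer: -336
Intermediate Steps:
(x*21)*g(1) = -16*21*1**2 = -336*1 = -336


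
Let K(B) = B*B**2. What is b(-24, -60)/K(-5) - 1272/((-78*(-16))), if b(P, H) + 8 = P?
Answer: -4961/6500 ≈ -0.76323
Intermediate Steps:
K(B) = B**3
b(P, H) = -8 + P
b(-24, -60)/K(-5) - 1272/((-78*(-16))) = (-8 - 24)/((-5)**3) - 1272/((-78*(-16))) = -32/(-125) - 1272/1248 = -32*(-1/125) - 1272*1/1248 = 32/125 - 53/52 = -4961/6500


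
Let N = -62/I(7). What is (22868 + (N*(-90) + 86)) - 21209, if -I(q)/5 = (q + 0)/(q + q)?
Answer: -487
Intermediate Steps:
I(q) = -5/2 (I(q) = -5*(q + 0)/(q + q) = -5*q/(2*q) = -5*q*1/(2*q) = -5*1/2 = -5/2)
N = 124/5 (N = -62/(-5/2) = -62*(-2/5) = 124/5 ≈ 24.800)
(22868 + (N*(-90) + 86)) - 21209 = (22868 + ((124/5)*(-90) + 86)) - 21209 = (22868 + (-2232 + 86)) - 21209 = (22868 - 2146) - 21209 = 20722 - 21209 = -487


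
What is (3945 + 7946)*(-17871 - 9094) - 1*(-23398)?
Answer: -320617417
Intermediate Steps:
(3945 + 7946)*(-17871 - 9094) - 1*(-23398) = 11891*(-26965) + 23398 = -320640815 + 23398 = -320617417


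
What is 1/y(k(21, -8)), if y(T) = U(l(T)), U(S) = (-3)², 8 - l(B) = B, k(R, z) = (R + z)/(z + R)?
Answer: ⅑ ≈ 0.11111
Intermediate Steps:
k(R, z) = 1 (k(R, z) = (R + z)/(R + z) = 1)
l(B) = 8 - B
U(S) = 9
y(T) = 9
1/y(k(21, -8)) = 1/9 = ⅑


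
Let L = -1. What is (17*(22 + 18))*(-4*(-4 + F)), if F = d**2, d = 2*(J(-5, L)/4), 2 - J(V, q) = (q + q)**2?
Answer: 8160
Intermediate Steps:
J(V, q) = 2 - 4*q**2 (J(V, q) = 2 - (q + q)**2 = 2 - (2*q)**2 = 2 - 4*q**2)
d = -1 (d = 2*((2 - 4*(-1)**2)/4) = 2*((2 - 4*1)*(1/4)) = 2*((2 - 4)*(1/4)) = 2*(-2*1/4) = 2*(-1/2) = -1)
F = 1 (F = (-1)**2 = 1)
(17*(22 + 18))*(-4*(-4 + F)) = (17*(22 + 18))*(-4*(-4 + 1)) = (17*40)*(-4*(-3)) = 680*12 = 8160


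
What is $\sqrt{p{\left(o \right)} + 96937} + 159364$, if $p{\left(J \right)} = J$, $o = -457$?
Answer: $159364 + 12 \sqrt{670} \approx 1.5967 \cdot 10^{5}$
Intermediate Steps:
$\sqrt{p{\left(o \right)} + 96937} + 159364 = \sqrt{-457 + 96937} + 159364 = \sqrt{96480} + 159364 = 12 \sqrt{670} + 159364 = 159364 + 12 \sqrt{670}$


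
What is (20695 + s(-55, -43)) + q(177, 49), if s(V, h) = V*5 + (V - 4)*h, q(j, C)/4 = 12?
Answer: 23005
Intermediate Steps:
q(j, C) = 48 (q(j, C) = 4*12 = 48)
s(V, h) = 5*V + h*(-4 + V) (s(V, h) = 5*V + (-4 + V)*h = 5*V + h*(-4 + V))
(20695 + s(-55, -43)) + q(177, 49) = (20695 + (-4*(-43) + 5*(-55) - 55*(-43))) + 48 = (20695 + (172 - 275 + 2365)) + 48 = (20695 + 2262) + 48 = 22957 + 48 = 23005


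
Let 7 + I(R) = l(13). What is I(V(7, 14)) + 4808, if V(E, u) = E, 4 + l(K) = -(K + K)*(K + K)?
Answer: 4121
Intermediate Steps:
l(K) = -4 - 4*K² (l(K) = -4 - (K + K)*(K + K) = -4 - 2*K*2*K = -4 - 4*K²)
I(R) = -687 (I(R) = -7 + (-4 - 4*13²) = -7 + (-4 - 4*169) = -7 + (-4 - 676) = -7 - 680 = -687)
I(V(7, 14)) + 4808 = -687 + 4808 = 4121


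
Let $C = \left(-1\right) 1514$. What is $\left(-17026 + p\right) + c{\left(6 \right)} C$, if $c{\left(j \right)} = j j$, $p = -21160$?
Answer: $-92690$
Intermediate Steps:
$c{\left(j \right)} = j^{2}$
$C = -1514$
$\left(-17026 + p\right) + c{\left(6 \right)} C = \left(-17026 - 21160\right) + 6^{2} \left(-1514\right) = -38186 + 36 \left(-1514\right) = -38186 - 54504 = -92690$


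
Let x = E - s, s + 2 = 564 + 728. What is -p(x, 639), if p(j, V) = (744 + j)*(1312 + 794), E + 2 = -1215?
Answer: 3712878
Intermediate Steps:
E = -1217 (E = -2 - 1215 = -1217)
s = 1290 (s = -2 + (564 + 728) = -2 + 1292 = 1290)
x = -2507 (x = -1217 - 1*1290 = -1217 - 1290 = -2507)
p(j, V) = 1566864 + 2106*j (p(j, V) = (744 + j)*2106 = 1566864 + 2106*j)
-p(x, 639) = -(1566864 + 2106*(-2507)) = -(1566864 - 5279742) = -1*(-3712878) = 3712878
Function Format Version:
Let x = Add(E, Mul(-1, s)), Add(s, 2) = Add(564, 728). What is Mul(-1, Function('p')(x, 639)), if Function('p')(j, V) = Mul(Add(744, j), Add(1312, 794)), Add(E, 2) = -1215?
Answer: 3712878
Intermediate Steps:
E = -1217 (E = Add(-2, -1215) = -1217)
s = 1290 (s = Add(-2, Add(564, 728)) = Add(-2, 1292) = 1290)
x = -2507 (x = Add(-1217, Mul(-1, 1290)) = Add(-1217, -1290) = -2507)
Function('p')(j, V) = Add(1566864, Mul(2106, j)) (Function('p')(j, V) = Mul(Add(744, j), 2106) = Add(1566864, Mul(2106, j)))
Mul(-1, Function('p')(x, 639)) = Mul(-1, Add(1566864, Mul(2106, -2507))) = Mul(-1, Add(1566864, -5279742)) = Mul(-1, -3712878) = 3712878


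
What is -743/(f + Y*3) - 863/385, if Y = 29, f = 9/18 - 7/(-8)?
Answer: -414083/38885 ≈ -10.649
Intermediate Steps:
f = 11/8 (f = 9*(1/18) - 7*(-⅛) = ½ + 7/8 = 11/8 ≈ 1.3750)
-743/(f + Y*3) - 863/385 = -743/(11/8 + 29*3) - 863/385 = -743/(11/8 + 87) - 863*1/385 = -743/707/8 - 863/385 = -743*8/707 - 863/385 = -5944/707 - 863/385 = -414083/38885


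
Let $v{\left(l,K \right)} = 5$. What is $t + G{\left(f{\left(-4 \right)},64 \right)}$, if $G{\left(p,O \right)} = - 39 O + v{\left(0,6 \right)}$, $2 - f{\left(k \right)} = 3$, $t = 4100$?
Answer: $1609$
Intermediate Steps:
$f{\left(k \right)} = -1$ ($f{\left(k \right)} = 2 - 3 = -1$)
$G{\left(p,O \right)} = 5 - 39 O$ ($G{\left(p,O \right)} = - 39 O + 5 = 5 - 39 O$)
$t + G{\left(f{\left(-4 \right)},64 \right)} = 4100 + \left(5 - 2496\right) = 4100 - 2491 = 1609$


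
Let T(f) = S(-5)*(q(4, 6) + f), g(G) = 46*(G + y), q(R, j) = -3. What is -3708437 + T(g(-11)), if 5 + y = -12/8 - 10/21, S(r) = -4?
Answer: -77807465/21 ≈ -3.7051e+6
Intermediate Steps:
y = -293/42 (y = -5 + (-12/8 - 10/21) = -5 + (-12*1/8 - 10*1/21) = -5 + (-3/2 - 10/21) = -5 - 83/42 = -293/42 ≈ -6.9762)
g(G) = -6739/21 + 46*G (g(G) = 46*(G - 293/42) = 46*(-293/42 + G) = -6739/21 + 46*G)
T(f) = 12 - 4*f (T(f) = -4*(-3 + f) = 12 - 4*f)
-3708437 + T(g(-11)) = -3708437 + (12 - 4*(-6739/21 + 46*(-11))) = -3708437 + (12 - 4*(-6739/21 - 506)) = -3708437 + (12 - 4*(-17365/21)) = -3708437 + (12 + 69460/21) = -3708437 + 69712/21 = -77807465/21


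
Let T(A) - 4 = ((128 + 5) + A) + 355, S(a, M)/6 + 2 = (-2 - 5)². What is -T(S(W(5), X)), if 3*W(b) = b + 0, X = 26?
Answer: -774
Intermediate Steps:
W(b) = b/3 (W(b) = (b + 0)/3 = b/3)
S(a, M) = 282 (S(a, M) = -12 + 6*(-2 - 5)² = -12 + 6*(-7)² = -12 + 6*49 = -12 + 294 = 282)
T(A) = 492 + A (T(A) = 4 + (((128 + 5) + A) + 355) = 4 + ((133 + A) + 355) = 4 + (488 + A) = 492 + A)
-T(S(W(5), X)) = -(492 + 282) = -1*774 = -774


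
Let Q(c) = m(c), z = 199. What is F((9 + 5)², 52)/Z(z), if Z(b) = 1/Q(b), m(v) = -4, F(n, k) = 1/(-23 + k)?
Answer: -4/29 ≈ -0.13793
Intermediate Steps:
Q(c) = -4
Z(b) = -¼ (Z(b) = 1/(-4) = -¼)
F((9 + 5)², 52)/Z(z) = 1/((-23 + 52)*(-¼)) = -4/29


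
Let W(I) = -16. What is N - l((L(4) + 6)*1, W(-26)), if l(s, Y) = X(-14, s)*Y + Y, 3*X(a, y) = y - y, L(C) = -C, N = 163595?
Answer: 163611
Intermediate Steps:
X(a, y) = 0 (X(a, y) = (y - y)/3 = (⅓)*0 = 0)
l(s, Y) = Y (l(s, Y) = 0*Y + Y = 0 + Y = Y)
N - l((L(4) + 6)*1, W(-26)) = 163595 - 1*(-16) = 163595 + 16 = 163611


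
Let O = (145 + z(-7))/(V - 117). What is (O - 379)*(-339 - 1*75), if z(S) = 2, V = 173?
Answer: 623277/4 ≈ 1.5582e+5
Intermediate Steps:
O = 21/8 (O = (145 + 2)/(173 - 117) = 147/56 = 147*(1/56) = 21/8 ≈ 2.6250)
(O - 379)*(-339 - 1*75) = (21/8 - 379)*(-339 - 1*75) = -3011*(-339 - 75)/8 = -3011/8*(-414) = 623277/4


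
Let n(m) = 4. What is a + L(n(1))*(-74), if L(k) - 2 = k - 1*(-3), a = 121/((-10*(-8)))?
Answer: -53159/80 ≈ -664.49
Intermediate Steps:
a = 121/80 ≈ 1.5125
L(k) = 5 + k (L(k) = 2 + (k - 1*(-3)) = 2 + (k + 3) = 2 + (3 + k) = 5 + k)
a + L(n(1))*(-74) = 121/80 + (5 + 4)*(-74) = 121/80 + 9*(-74) = 121/80 - 666 = -53159/80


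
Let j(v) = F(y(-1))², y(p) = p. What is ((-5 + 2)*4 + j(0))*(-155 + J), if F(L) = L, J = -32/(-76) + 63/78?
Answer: 835593/494 ≈ 1691.5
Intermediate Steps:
J = 607/494 (J = -32*(-1/76) + 63*(1/78) = 8/19 + 21/26 = 607/494 ≈ 1.2287)
j(v) = 1 (j(v) = (-1)² = 1)
((-5 + 2)*4 + j(0))*(-155 + J) = ((-5 + 2)*4 + 1)*(-155 + 607/494) = (-3*4 + 1)*(-75963/494) = (-12 + 1)*(-75963/494) = -11*(-75963/494) = 835593/494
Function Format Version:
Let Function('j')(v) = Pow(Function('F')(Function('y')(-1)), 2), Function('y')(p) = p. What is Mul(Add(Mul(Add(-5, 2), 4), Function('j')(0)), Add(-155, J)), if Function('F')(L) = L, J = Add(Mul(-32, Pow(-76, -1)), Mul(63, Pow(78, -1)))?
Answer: Rational(835593, 494) ≈ 1691.5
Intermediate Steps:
J = Rational(607, 494) (J = Add(Mul(-32, Rational(-1, 76)), Mul(63, Rational(1, 78))) = Add(Rational(8, 19), Rational(21, 26)) = Rational(607, 494) ≈ 1.2287)
Function('j')(v) = 1 (Function('j')(v) = Pow(-1, 2) = 1)
Mul(Add(Mul(Add(-5, 2), 4), Function('j')(0)), Add(-155, J)) = Mul(Add(Mul(Add(-5, 2), 4), 1), Add(-155, Rational(607, 494))) = Mul(Add(Mul(-3, 4), 1), Rational(-75963, 494)) = Mul(Add(-12, 1), Rational(-75963, 494)) = Mul(-11, Rational(-75963, 494)) = Rational(835593, 494)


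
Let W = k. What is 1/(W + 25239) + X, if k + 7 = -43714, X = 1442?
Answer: 26651043/18482 ≈ 1442.0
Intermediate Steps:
k = -43721 (k = -7 - 43714 = -43721)
W = -43721
1/(W + 25239) + X = 1/(-43721 + 25239) + 1442 = 1/(-18482) + 1442 = -1/18482 + 1442 = 26651043/18482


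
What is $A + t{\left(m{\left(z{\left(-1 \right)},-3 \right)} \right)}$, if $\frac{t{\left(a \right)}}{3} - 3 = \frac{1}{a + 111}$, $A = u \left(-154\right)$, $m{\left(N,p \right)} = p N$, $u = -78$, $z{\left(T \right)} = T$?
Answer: $\frac{456799}{38} \approx 12021.0$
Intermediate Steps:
$m{\left(N,p \right)} = N p$
$A = 12012$ ($A = \left(-78\right) \left(-154\right) = 12012$)
$t{\left(a \right)} = 9 + \frac{3}{111 + a}$ ($t{\left(a \right)} = 9 + \frac{3}{a + 111} = 9 + \frac{3}{111 + a}$)
$A + t{\left(m{\left(z{\left(-1 \right)},-3 \right)} \right)} = 12012 + \frac{3 \left(334 + 3 \left(\left(-1\right) \left(-3\right)\right)\right)}{111 - -3} = 12012 + \frac{3 \left(334 + 3 \cdot 3\right)}{111 + 3} = 12012 + \frac{3 \left(334 + 9\right)}{114} = 12012 + 3 \cdot \frac{1}{114} \cdot 343 = 12012 + \frac{343}{38} = \frac{456799}{38}$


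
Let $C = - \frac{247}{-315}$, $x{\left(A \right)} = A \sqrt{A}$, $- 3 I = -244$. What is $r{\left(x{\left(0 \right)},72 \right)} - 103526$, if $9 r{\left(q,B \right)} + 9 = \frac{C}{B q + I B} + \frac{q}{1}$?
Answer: $- \frac{1718730407273}{16601760} \approx -1.0353 \cdot 10^{5}$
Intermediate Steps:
$I = \frac{244}{3}$ ($I = \left(- \frac{1}{3}\right) \left(-244\right) = \frac{244}{3} \approx 81.333$)
$x{\left(A \right)} = A^{\frac{3}{2}}$
$C = \frac{247}{315}$ ($C = \left(-247\right) \left(- \frac{1}{315}\right) = \frac{247}{315} \approx 0.78413$)
$r{\left(q,B \right)} = -1 + \frac{q}{9} + \frac{247}{2835 \left(\frac{244 B}{3} + B q\right)}$ ($r{\left(q,B \right)} = -1 + \frac{\frac{247}{315 \left(B q + \frac{244 B}{3}\right)} + \frac{q}{1}}{9} = -1 + \frac{\frac{247}{315 \left(\frac{244 B}{3} + B q\right)} + q 1}{9} = -1 + \frac{\frac{247}{315 \left(\frac{244 B}{3} + B q\right)} + q}{9} = -1 + \frac{q + \frac{247}{315 \left(\frac{244 B}{3} + B q\right)}}{9} = -1 + \left(\frac{q}{9} + \frac{247}{2835 \left(\frac{244 B}{3} + B q\right)}\right) = -1 + \frac{q}{9} + \frac{247}{2835 \left(\frac{244 B}{3} + B q\right)}$)
$r{\left(x{\left(0 \right)},72 \right)} - 103526 = \frac{247 - 16601760 + 315 \cdot 72 \left(0^{\frac{3}{2}}\right)^{2} + 22785 \cdot 72 \cdot 0^{\frac{3}{2}}}{945 \cdot 72 \left(244 + 3 \cdot 0^{\frac{3}{2}}\right)} - 103526 = \frac{1}{945} \cdot \frac{1}{72} \frac{1}{244 + 3 \cdot 0} \left(247 - 16601760 + 315 \cdot 72 \cdot 0^{2} + 22785 \cdot 72 \cdot 0\right) - 103526 = \frac{1}{945} \cdot \frac{1}{72} \frac{1}{244 + 0} \left(247 - 16601760 + 315 \cdot 72 \cdot 0 + 0\right) - 103526 = \frac{1}{945} \cdot \frac{1}{72} \cdot \frac{1}{244} \left(247 - 16601760 + 0 + 0\right) - 103526 = \frac{1}{945} \cdot \frac{1}{72} \cdot \frac{1}{244} \left(-16601513\right) - 103526 = - \frac{16601513}{16601760} - 103526 = - \frac{1718730407273}{16601760}$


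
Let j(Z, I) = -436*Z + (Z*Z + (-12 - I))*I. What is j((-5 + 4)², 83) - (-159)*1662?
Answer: 256020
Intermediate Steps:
j(Z, I) = -436*Z + I*(-12 + Z² - I) (j(Z, I) = -436*Z + (Z² + (-12 - I))*I = -436*Z + (-12 + Z² - I)*I = -436*Z + I*(-12 + Z² - I))
j((-5 + 4)², 83) - (-159)*1662 = (-1*83² - 436*(-5 + 4)² - 12*83 + 83*((-5 + 4)²)²) - (-159)*1662 = (-1*6889 - 436*(-1)² - 996 + 83*((-1)²)²) - 1*(-264258) = (-6889 - 436*1 - 996 + 83*1²) + 264258 = (-6889 - 436 - 996 + 83*1) + 264258 = (-6889 - 436 - 996 + 83) + 264258 = -8238 + 264258 = 256020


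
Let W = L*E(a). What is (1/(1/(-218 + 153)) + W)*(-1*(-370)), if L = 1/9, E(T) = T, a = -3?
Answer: -72520/3 ≈ -24173.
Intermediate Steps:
L = ⅑ ≈ 0.11111
W = -⅓ (W = (⅑)*(-3) = -⅓ ≈ -0.33333)
(1/(1/(-218 + 153)) + W)*(-1*(-370)) = (1/(1/(-218 + 153)) - ⅓)*(-1*(-370)) = (1/(1/(-65)) - ⅓)*370 = (1/(-1/65) - ⅓)*370 = (-65 - ⅓)*370 = -196/3*370 = -72520/3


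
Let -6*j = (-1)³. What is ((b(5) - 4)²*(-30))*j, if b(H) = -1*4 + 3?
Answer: -125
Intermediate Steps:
b(H) = -1 (b(H) = -4 + 3 = -1)
j = ⅙ (j = -⅙*(-1)³ = -⅙*(-1) = ⅙ ≈ 0.16667)
((b(5) - 4)²*(-30))*j = ((-1 - 4)²*(-30))*(⅙) = ((-5)²*(-30))*(⅙) = (25*(-30))*(⅙) = -750*⅙ = -125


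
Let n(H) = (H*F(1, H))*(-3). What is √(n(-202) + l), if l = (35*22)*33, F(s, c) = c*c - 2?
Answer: 3*√2750158 ≈ 4975.1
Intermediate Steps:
F(s, c) = -2 + c² (F(s, c) = c² - 2 = -2 + c²)
n(H) = -3*H*(-2 + H²) (n(H) = (H*(-2 + H²))*(-3) = -3*H*(-2 + H²))
l = 25410 (l = 770*33 = 25410)
√(n(-202) + l) = √(3*(-202)*(2 - 1*(-202)²) + 25410) = √(3*(-202)*(2 - 1*40804) + 25410) = √(3*(-202)*(2 - 40804) + 25410) = √(3*(-202)*(-40802) + 25410) = √(24726012 + 25410) = √24751422 = 3*√2750158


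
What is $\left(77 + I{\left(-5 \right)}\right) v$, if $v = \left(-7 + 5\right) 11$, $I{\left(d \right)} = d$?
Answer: $-1584$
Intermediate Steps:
$v = -22$ ($v = \left(-2\right) 11 = -22$)
$\left(77 + I{\left(-5 \right)}\right) v = \left(77 - 5\right) \left(-22\right) = 72 \left(-22\right) = -1584$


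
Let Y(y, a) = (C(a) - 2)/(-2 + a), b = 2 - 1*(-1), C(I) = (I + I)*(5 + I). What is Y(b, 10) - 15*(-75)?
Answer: 4649/4 ≈ 1162.3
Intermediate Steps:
C(I) = 2*I*(5 + I) (C(I) = (2*I)*(5 + I) = 2*I*(5 + I))
b = 3 (b = 2 + 1 = 3)
Y(y, a) = (-2 + 2*a*(5 + a))/(-2 + a) (Y(y, a) = (2*a*(5 + a) - 2)/(-2 + a) = (-2 + 2*a*(5 + a))/(-2 + a))
Y(b, 10) - 15*(-75) = 2*(-1 + 10*(5 + 10))/(-2 + 10) - 15*(-75) = 2*(-1 + 10*15)/8 + 1125 = 2*(⅛)*(-1 + 150) + 1125 = 2*(⅛)*149 + 1125 = 149/4 + 1125 = 4649/4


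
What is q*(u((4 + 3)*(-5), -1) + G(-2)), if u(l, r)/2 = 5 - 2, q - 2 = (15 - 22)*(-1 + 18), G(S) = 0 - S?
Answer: -936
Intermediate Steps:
G(S) = -S
q = -117 (q = 2 + (15 - 22)*(-1 + 18) = 2 - 7*17 = 2 - 119 = -117)
u(l, r) = 6 (u(l, r) = 2*(5 - 2) = 2*3 = 6)
q*(u((4 + 3)*(-5), -1) + G(-2)) = -117*(6 - 1*(-2)) = -117*(6 + 2) = -117*8 = -936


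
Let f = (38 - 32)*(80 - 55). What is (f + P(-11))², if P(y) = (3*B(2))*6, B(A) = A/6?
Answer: 24336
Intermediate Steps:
B(A) = A/6 (B(A) = A*(⅙) = A/6)
f = 150 (f = 6*25 = 150)
P(y) = 6 (P(y) = (3*((⅙)*2))*6 = (3*(⅓))*6 = 1*6 = 6)
(f + P(-11))² = (150 + 6)² = 156² = 24336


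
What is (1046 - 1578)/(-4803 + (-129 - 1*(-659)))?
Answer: 532/4273 ≈ 0.12450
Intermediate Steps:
(1046 - 1578)/(-4803 + (-129 - 1*(-659))) = -532/(-4803 + (-129 + 659)) = -532/(-4803 + 530) = -532/(-4273) = -532*(-1/4273) = 532/4273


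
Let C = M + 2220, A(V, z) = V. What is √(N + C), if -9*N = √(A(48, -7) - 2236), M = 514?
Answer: √(24606 - 2*I*√547)/3 ≈ 52.288 - 0.049699*I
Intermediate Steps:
C = 2734 (C = 514 + 2220 = 2734)
N = -2*I*√547/9 (N = -√(48 - 2236)/9 = -2*I*√547/9 ≈ -5.1973*I)
√(N + C) = √(-2*I*√547/9 + 2734) = √(2734 - 2*I*√547/9)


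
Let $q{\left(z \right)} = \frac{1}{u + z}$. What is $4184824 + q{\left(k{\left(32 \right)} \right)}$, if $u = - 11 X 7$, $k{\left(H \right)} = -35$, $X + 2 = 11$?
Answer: $\frac{3046551871}{728} \approx 4.1848 \cdot 10^{6}$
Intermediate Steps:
$X = 9$ ($X = -2 + 11 = 9$)
$u = -693$ ($u = \left(-11\right) 9 \cdot 7 = \left(-99\right) 7 = -693$)
$q{\left(z \right)} = \frac{1}{-693 + z}$
$4184824 + q{\left(k{\left(32 \right)} \right)} = 4184824 + \frac{1}{-693 - 35} = 4184824 + \frac{1}{-728} = 4184824 - \frac{1}{728} = \frac{3046551871}{728}$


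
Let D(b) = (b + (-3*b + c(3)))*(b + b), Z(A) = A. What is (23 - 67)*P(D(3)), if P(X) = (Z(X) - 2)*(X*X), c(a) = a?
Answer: 285120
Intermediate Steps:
D(b) = 2*b*(3 - 2*b) (D(b) = (b + (-3*b + 3))*(b + b) = (b + (3 - 3*b))*(2*b) = (3 - 2*b)*(2*b) = 2*b*(3 - 2*b))
P(X) = X**2*(-2 + X) (P(X) = (X - 2)*(X*X) = (-2 + X)*X**2 = X**2*(-2 + X))
(23 - 67)*P(D(3)) = (23 - 67)*((2*3*(3 - 2*3))**2*(-2 + 2*3*(3 - 2*3))) = -44*(2*3*(3 - 6))**2*(-2 + 2*3*(3 - 6)) = -44*(2*3*(-3))**2*(-2 + 2*3*(-3)) = -44*(-18)**2*(-2 - 18) = -14256*(-20) = -44*(-6480) = 285120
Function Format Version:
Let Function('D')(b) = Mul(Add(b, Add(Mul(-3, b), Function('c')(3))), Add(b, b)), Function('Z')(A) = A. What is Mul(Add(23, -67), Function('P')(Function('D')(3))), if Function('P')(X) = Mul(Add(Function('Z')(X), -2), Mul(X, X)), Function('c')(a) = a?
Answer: 285120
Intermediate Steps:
Function('D')(b) = Mul(2, b, Add(3, Mul(-2, b))) (Function('D')(b) = Mul(Add(b, Add(Mul(-3, b), 3)), Add(b, b)) = Mul(Add(b, Add(3, Mul(-3, b))), Mul(2, b)) = Mul(Add(3, Mul(-2, b)), Mul(2, b)) = Mul(2, b, Add(3, Mul(-2, b))))
Function('P')(X) = Mul(Pow(X, 2), Add(-2, X)) (Function('P')(X) = Mul(Add(X, -2), Mul(X, X)) = Mul(Add(-2, X), Pow(X, 2)) = Mul(Pow(X, 2), Add(-2, X)))
Mul(Add(23, -67), Function('P')(Function('D')(3))) = Mul(Add(23, -67), Mul(Pow(Mul(2, 3, Add(3, Mul(-2, 3))), 2), Add(-2, Mul(2, 3, Add(3, Mul(-2, 3)))))) = Mul(-44, Mul(Pow(Mul(2, 3, Add(3, -6)), 2), Add(-2, Mul(2, 3, Add(3, -6))))) = Mul(-44, Mul(Pow(Mul(2, 3, -3), 2), Add(-2, Mul(2, 3, -3)))) = Mul(-44, Mul(Pow(-18, 2), Add(-2, -18))) = Mul(-44, Mul(324, -20)) = Mul(-44, -6480) = 285120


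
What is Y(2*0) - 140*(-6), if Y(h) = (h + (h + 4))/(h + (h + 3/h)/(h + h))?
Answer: 840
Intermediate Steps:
Y(h) = (4 + 2*h)/(h + (h + 3/h)/(2*h)) (Y(h) = (h + (4 + h))/(h + (h + 3/h)/((2*h))) = (4 + 2*h)/(h + (h + 3/h)*(1/(2*h))) = (4 + 2*h)/(h + (h + 3/h)/(2*h)))
Y(2*0) - 140*(-6) = 4*(2*0)²*(2 + 2*0)/(3 + (2*0)² + 2*(2*0)³) - 140*(-6) = 4*0²*(2 + 0)/(3 + 0² + 2*0³) + 840 = 4*0*2/(3 + 0 + 2*0) + 840 = 4*0*2/(3 + 0 + 0) + 840 = 4*0*2/3 + 840 = 4*0*(⅓)*2 + 840 = 0 + 840 = 840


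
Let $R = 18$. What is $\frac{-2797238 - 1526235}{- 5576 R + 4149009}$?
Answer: $- \frac{4323473}{4048641} \approx -1.0679$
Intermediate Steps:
$\frac{-2797238 - 1526235}{- 5576 R + 4149009} = \frac{-2797238 - 1526235}{\left(-5576\right) 18 + 4149009} = - \frac{4323473}{-100368 + 4149009} = - \frac{4323473}{4048641}$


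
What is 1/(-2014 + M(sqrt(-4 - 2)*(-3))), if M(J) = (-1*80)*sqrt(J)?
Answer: -1/(2014 + 80*2**(1/4)*3**(3/4)*sqrt(-I)) ≈ -0.0004591 - 3.2482e-5*I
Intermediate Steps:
M(J) = -80*sqrt(J)
1/(-2014 + M(sqrt(-4 - 2)*(-3))) = 1/(-2014 - 80*sqrt(3)*sqrt(-sqrt(-4 - 2))) = 1/(-2014 - 80*sqrt(3)*(6**(1/4)*sqrt(-I))) = 1/(-2014 - 80*2**(1/4)*3**(3/4)*sqrt(-I))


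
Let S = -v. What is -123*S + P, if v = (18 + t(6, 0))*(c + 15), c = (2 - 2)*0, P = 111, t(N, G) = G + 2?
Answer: 37011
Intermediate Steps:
t(N, G) = 2 + G
c = 0 (c = 0*0 = 0)
v = 300 (v = (18 + (2 + 0))*(0 + 15) = (18 + 2)*15 = 20*15 = 300)
S = -300 (S = -1*300 = -300)
-123*S + P = -123*(-300) + 111 = 36900 + 111 = 37011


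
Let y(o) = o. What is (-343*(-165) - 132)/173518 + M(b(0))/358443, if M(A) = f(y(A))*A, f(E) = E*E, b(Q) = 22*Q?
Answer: 56463/173518 ≈ 0.32540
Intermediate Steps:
f(E) = E²
M(A) = A³ (M(A) = A²*A = A³)
(-343*(-165) - 132)/173518 + M(b(0))/358443 = (-343*(-165) - 132)/173518 + (22*0)³/358443 = (56595 - 132)*(1/173518) + 0³*(1/358443) = 56463*(1/173518) + 0*(1/358443) = 56463/173518 + 0 = 56463/173518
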